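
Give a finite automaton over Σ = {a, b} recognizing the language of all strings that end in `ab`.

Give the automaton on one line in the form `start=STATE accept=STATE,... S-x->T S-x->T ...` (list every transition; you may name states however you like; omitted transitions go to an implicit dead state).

Let each state record the length of the longest suffix of the input read so far that is also a prefix of `ab`. q1 means the last symbol is `a`; q2 means the last 2 symbols are `ab`. Accept only at q2, where the string currently ends in `ab`.
With 3 states:
        a   b  
>  q0   q1  q0 
   q1   q1  q2 
 * q2   q1  q0 
(> = start, * = accepting)

start=q0 accept=q2 q0-a->q1 q0-b->q0 q1-a->q1 q1-b->q2 q2-a->q1 q2-b->q0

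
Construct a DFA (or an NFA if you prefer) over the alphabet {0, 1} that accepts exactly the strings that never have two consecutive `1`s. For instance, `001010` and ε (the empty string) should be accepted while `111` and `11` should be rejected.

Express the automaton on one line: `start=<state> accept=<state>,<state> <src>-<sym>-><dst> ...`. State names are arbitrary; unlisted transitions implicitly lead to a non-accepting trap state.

start=q0 accept=q0,q1 q0-0->q0 q0-1->q1 q1-0->q0 q1-1->q2 q2-0->q2 q2-1->q2

This is the complement of 'contains `11`'. Use the same substring-matching states — q0 through q2 holding how much of `11` has just been matched — but flip the accepting set: everything except the trap q2 accepts.
3 states suffice.
        0   1  
>* q0   q0  q1 
 * q1   q0  q2 
   q2   q2  q2 
(> = start, * = accepting)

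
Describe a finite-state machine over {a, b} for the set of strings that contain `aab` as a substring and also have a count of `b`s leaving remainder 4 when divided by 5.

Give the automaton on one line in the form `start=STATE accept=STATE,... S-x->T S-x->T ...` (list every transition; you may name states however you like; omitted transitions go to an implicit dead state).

start=S0 accept=S14 S0-a->S1 S0-b->S2 S1-a->S3 S1-b->S2 S2-a->S4 S2-b->S5 S3-a->S3 S3-b->S6 S4-a->S6 S4-b->S5 S5-a->S7 S5-b->S8 S6-a->S6 S6-b->S9 S7-a->S9 S7-b->S8 S8-a->S10 S8-b->S11 S9-a->S9 S9-b->S12 S10-a->S12 S10-b->S11 S11-a->S13 S11-b->S0 S12-a->S12 S12-b->S14 S13-a->S15 S13-b->S0 S14-a->S14 S14-b->S3 S15-a->S15 S15-b->S3

Build one automaton per condition and run them in lockstep. The first has 4 states tracking whether and how much of `aab` has been seen; the second has 5 states tracking the count of `b`s modulo 5. A product state is a pair (one from each), accepting exactly when both do. Minimizing collapses redundant product states.
A 16-state machine:
          a    b  
>  S0     S1   S2 
   S1     S3   S2 
   S2     S4   S5 
   S3     S3   S6 
   S4     S6   S5 
   S5     S7   S8 
   S6     S6   S9 
   S7     S9   S8 
   S8    S10  S11 
   S9     S9  S12 
   S10   S12  S11 
   S11   S13   S0 
   S12   S12  S14 
   S13   S15   S0 
 * S14   S14   S3 
   S15   S15   S3 
(> = start, * = accepting)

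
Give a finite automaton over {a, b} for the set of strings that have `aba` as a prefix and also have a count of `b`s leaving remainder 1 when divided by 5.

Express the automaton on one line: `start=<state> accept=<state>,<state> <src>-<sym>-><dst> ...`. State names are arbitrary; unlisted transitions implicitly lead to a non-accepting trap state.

start=q0 accept=q4 q0-a->q1 q0-b->q2 q1-a->q2 q1-b->q3 q2-a->q2 q2-b->q2 q3-a->q4 q3-b->q2 q4-a->q4 q4-b->q5 q5-a->q5 q5-b->q6 q6-a->q6 q6-b->q7 q7-a->q7 q7-b->q8 q8-a->q8 q8-b->q4

Run two small machines in parallel and take their product. The first has 5 states tracking whether the input so far still matches the prefix `aba`; the second has 5 states tracking the count of `b`s modulo 5. A product state is a pair (one from each), accepting exactly when both do. After merging equivalent states the machine shrinks.
A 9-state machine:
        a   b  
>  q0   q1  q2 
   q1   q2  q3 
   q2   q2  q2 
   q3   q4  q2 
 * q4   q4  q5 
   q5   q5  q6 
   q6   q6  q7 
   q7   q7  q8 
   q8   q8  q4 
(> = start, * = accepting)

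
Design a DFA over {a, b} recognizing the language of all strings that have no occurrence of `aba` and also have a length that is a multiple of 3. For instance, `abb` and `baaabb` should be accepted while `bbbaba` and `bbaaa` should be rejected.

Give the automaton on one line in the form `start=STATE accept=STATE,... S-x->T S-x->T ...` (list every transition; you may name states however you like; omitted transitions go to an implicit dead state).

Handle the two conditions separately and then intersect. One (4 states) tracks partial matches of the forbidden pattern `aba`; the other (3 states) tracks the input length modulo 3. Each combined state is a pair, one component from each; accept when both components accept. After merging equivalent states the machine shrinks.
With 10 states:
        a   b  
>* S0   S1  S2 
   S1   S3  S4 
   S2   S3  S5 
   S3   S6  S7 
   S4   S8  S0 
   S5   S6  S0 
 * S6   S1  S9 
 * S7   S8  S2 
   S8   S8  S8 
   S9   S8  S5 
(> = start, * = accepting)

start=S0 accept=S0,S6,S7 S0-a->S1 S0-b->S2 S1-a->S3 S1-b->S4 S2-a->S3 S2-b->S5 S3-a->S6 S3-b->S7 S4-a->S8 S4-b->S0 S5-a->S6 S5-b->S0 S6-a->S1 S6-b->S9 S7-a->S8 S7-b->S2 S8-a->S8 S8-b->S8 S9-a->S8 S9-b->S5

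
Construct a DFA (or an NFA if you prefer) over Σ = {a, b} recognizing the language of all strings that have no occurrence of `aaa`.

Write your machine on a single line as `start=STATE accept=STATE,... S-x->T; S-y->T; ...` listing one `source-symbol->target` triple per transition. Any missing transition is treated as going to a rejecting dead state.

start=S0; accept=S0,S1,S2; S0-a->S1; S0-b->S0; S1-a->S2; S1-b->S0; S2-a->S3; S2-b->S0; S3-a->S3; S3-b->S3

This is the complement of 'contains `aaa`'. Use the same substring-matching states — S0 through S3 holding how much of `aaa` has just been matched — but flip the accepting set: everything except the trap S3 accepts.
A 4-state machine:
        a   b  
>* S0   S1  S0 
 * S1   S2  S0 
 * S2   S3  S0 
   S3   S3  S3 
(> = start, * = accepting)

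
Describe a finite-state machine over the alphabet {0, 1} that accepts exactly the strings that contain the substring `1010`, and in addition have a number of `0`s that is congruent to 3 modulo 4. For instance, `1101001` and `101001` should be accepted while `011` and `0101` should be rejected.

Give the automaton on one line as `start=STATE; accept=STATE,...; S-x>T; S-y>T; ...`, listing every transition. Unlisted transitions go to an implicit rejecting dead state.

start=s0; accept=s16; s0-0>s1; s0-1>s2; s1-0>s3; s1-1>s4; s2-0>s5; s2-1>s2; s3-0>s6; s3-1>s7; s4-0>s8; s4-1>s4; s5-0>s3; s5-1>s9; s6-0>s0; s6-1>s10; s7-0>s11; s7-1>s7; s8-0>s6; s8-1>s12; s9-0>s13; s9-1>s4; s10-0>s14; s10-1>s10; s11-0>s0; s11-1>s15; s12-0>s16; s12-1>s7; s13-0>s16; s13-1>s13; s14-0>s1; s14-1>s17; s15-0>s18; s15-1>s10; s16-0>s18; s16-1>s16; s17-0>s19; s17-1>s2; s18-0>s19; s18-1>s18; s19-0>s13; s19-1>s19

Run two small machines in parallel and take their product. The first has 5 states tracking whether and how much of `1010` has been seen; the second has 4 states tracking the count of `0`s modulo 4. A product state is a pair (one from each), accepting exactly when both do.
With 20 states:
          0    1  
>  s0     s1   s2 
   s1     s3   s4 
   s2     s5   s2 
   s3     s6   s7 
   s4     s8   s4 
   s5     s3   s9 
   s6     s0  s10 
   s7    s11   s7 
   s8     s6  s12 
   s9    s13   s4 
   s10   s14  s10 
   s11    s0  s15 
   s12   s16   s7 
   s13   s16  s13 
   s14    s1  s17 
   s15   s18  s10 
 * s16   s18  s16 
   s17   s19   s2 
   s18   s19  s18 
   s19   s13  s19 
(> = start, * = accepting)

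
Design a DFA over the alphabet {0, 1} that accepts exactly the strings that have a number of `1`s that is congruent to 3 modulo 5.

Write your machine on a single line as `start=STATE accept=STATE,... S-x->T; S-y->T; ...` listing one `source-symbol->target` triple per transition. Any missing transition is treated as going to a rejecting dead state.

start=s0; accept=s3; s0-0->s0; s0-1->s1; s1-0->s1; s1-1->s2; s2-0->s2; s2-1->s3; s3-0->s3; s3-1->s4; s4-0->s4; s4-1->s0

Keep the running count of `1`s modulo 5: each `1` advances along the cycle s0 → s1 → s2 → s3 → s4 → s0 while other symbols loop. Accept at s3.
5 states suffice.
        0   1  
>  s0   s0  s1 
   s1   s1  s2 
   s2   s2  s3 
 * s3   s3  s4 
   s4   s4  s0 
(> = start, * = accepting)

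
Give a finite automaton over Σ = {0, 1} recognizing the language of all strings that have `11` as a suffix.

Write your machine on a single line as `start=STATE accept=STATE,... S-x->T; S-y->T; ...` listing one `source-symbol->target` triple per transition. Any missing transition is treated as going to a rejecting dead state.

Remember how much of `11` the current input suffix matches. State s0 means no match yet; s1 means the last symbol is `1`; s2 means the last 2 symbols are `11`. Only s2 accepts. On a mismatch, fall back to the longest proper suffix that is still a prefix of `11`.
A 3-state machine:
        0   1  
>  s0   s0  s1 
   s1   s0  s2 
 * s2   s0  s2 
(> = start, * = accepting)

start=s0; accept=s2; s0-0->s0; s0-1->s1; s1-0->s0; s1-1->s2; s2-0->s0; s2-1->s2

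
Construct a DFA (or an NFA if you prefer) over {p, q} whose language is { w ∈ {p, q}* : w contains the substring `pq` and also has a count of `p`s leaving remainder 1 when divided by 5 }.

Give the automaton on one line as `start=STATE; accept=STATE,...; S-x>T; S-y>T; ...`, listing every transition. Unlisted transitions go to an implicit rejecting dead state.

Build one automaton per condition and run them in lockstep. The first has 3 states tracking whether and how much of `pq` has been seen; the second has 5 states tracking the count of `p`s modulo 5. A product state is a pair (one from each), accepting exactly when both do.
An 11-state machine:
          p    q  
>  S0     S1   S0 
   S1     S2   S3 
   S2     S4   S5 
 * S3     S5   S3 
   S4     S6   S7 
   S5     S7   S5 
   S6     S8   S9 
   S7     S9   S7 
   S8     S1  S10 
   S9    S10   S9 
   S10    S3  S10 
(> = start, * = accepting)

start=S0; accept=S3; S0-p>S1; S0-q>S0; S1-p>S2; S1-q>S3; S2-p>S4; S2-q>S5; S3-p>S5; S3-q>S3; S4-p>S6; S4-q>S7; S5-p>S7; S5-q>S5; S6-p>S8; S6-q>S9; S7-p>S9; S7-q>S7; S8-p>S1; S8-q>S10; S9-p>S10; S9-q>S9; S10-p>S3; S10-q>S10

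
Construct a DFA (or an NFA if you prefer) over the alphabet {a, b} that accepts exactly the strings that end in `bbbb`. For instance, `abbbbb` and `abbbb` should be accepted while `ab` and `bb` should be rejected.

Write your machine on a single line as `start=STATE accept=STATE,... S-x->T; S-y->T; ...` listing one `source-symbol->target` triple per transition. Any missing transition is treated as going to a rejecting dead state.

Remember how much of `bbbb` the current input suffix matches. State q0 means no match yet; q1 means the last symbol is `b`; q2 means the last 2 symbols are `bb`; q3 means the last 3 symbols are `bbb`; q4 means the last 4 symbols are `bbbb`. Only q4 accepts. On a mismatch, fall back to the longest proper suffix that is still a prefix of `bbbb`.
5 states suffice.
        a   b  
>  q0   q0  q1 
   q1   q0  q2 
   q2   q0  q3 
   q3   q0  q4 
 * q4   q0  q4 
(> = start, * = accepting)

start=q0; accept=q4; q0-a->q0; q0-b->q1; q1-a->q0; q1-b->q2; q2-a->q0; q2-b->q3; q3-a->q0; q3-b->q4; q4-a->q0; q4-b->q4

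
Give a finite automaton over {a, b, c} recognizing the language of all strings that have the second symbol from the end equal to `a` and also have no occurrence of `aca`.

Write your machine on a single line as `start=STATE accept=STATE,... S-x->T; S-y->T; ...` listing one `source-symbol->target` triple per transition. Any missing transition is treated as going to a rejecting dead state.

start=q0; accept=q2,q3,q4; q0-a->q1; q0-b->q0; q0-c->q0; q1-a->q2; q1-b->q3; q1-c->q4; q2-a->q2; q2-b->q3; q2-c->q4; q3-a->q1; q3-b->q0; q3-c->q0; q4-a->q5; q4-b->q0; q4-c->q0; q5-a->q5; q5-b->q5; q5-c->q5

Run two small machines in parallel and take their product. One (13 states) tracks the last 2 symbols read; the other (4 states) tracks partial matches of the forbidden pattern `aca`. Each combined state is a pair, one component from each; accept when both components accept. Minimizing collapses redundant product states.
6 states suffice.
        a   b   c  
>  q0   q1  q0  q0 
   q1   q2  q3  q4 
 * q2   q2  q3  q4 
 * q3   q1  q0  q0 
 * q4   q5  q0  q0 
   q5   q5  q5  q5 
(> = start, * = accepting)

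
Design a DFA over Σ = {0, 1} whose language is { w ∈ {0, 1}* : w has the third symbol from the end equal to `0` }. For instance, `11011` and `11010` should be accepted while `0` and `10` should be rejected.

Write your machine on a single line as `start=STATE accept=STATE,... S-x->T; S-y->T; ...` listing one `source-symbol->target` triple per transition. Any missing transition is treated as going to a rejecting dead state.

A DFA must remember the last 3 symbols (since which symbol is third-to-last isn't known until the input ends). Use one state per possible window of the last ≤3 symbols; accept from those whose window starts with `0`.
          0    1  
>  S0     S1   S2 
   S1     S3   S4 
   S2     S5   S6 
   S3     S7   S8 
   S4     S9  S10 
   S5    S11  S12 
   S6    S13  S14 
 * S7     S7   S8 
 * S8     S9  S10 
 * S9    S11  S12 
 * S10   S13  S14 
   S11    S7   S8 
   S12    S9  S10 
   S13   S11  S12 
   S14   S13  S14 
(> = start, * = accepting)

start=S0; accept=S7,S8,S9,S10; S0-0->S1; S0-1->S2; S1-0->S3; S1-1->S4; S2-0->S5; S2-1->S6; S3-0->S7; S3-1->S8; S4-0->S9; S4-1->S10; S5-0->S11; S5-1->S12; S6-0->S13; S6-1->S14; S7-0->S7; S7-1->S8; S8-0->S9; S8-1->S10; S9-0->S11; S9-1->S12; S10-0->S13; S10-1->S14; S11-0->S7; S11-1->S8; S12-0->S9; S12-1->S10; S13-0->S11; S13-1->S12; S14-0->S13; S14-1->S14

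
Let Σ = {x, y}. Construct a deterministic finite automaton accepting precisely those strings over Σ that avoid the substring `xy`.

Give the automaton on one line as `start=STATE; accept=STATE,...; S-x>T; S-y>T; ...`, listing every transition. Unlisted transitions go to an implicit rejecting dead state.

This is the complement of 'contains `xy`'. Use the same substring-matching states — q0 through q2 holding how much of `xy` has just been matched — but flip the accepting set: everything except the trap q2 accepts.
3 states suffice.
        x   y  
>* q0   q1  q0 
 * q1   q1  q2 
   q2   q2  q2 
(> = start, * = accepting)

start=q0; accept=q0,q1; q0-x>q1; q0-y>q0; q1-x>q1; q1-y>q2; q2-x>q2; q2-y>q2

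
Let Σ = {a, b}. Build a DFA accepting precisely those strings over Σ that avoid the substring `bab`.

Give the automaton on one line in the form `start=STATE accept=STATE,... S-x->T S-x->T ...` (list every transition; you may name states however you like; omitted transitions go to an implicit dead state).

This is the complement of 'contains `bab`'. Use the same substring-matching states — s0 through s3 holding how much of `bab` has just been matched — but flip the accepting set: everything except the trap s3 accepts.
        a   b  
>* s0   s0  s1 
 * s1   s2  s1 
 * s2   s0  s3 
   s3   s3  s3 
(> = start, * = accepting)

start=s0 accept=s0,s1,s2 s0-a->s0 s0-b->s1 s1-a->s2 s1-b->s1 s2-a->s0 s2-b->s3 s3-a->s3 s3-b->s3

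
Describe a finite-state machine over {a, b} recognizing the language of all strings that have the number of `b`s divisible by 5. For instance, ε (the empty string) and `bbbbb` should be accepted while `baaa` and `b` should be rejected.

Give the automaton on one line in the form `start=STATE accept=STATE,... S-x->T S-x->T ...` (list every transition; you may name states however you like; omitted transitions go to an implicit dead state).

Keep the running count of `b`s modulo 5: each `b` advances along the cycle S0 → S1 → S2 → S3 → S4 → S0 while other symbols loop. Accept at S0.
        a   b  
>* S0   S0  S1 
   S1   S1  S2 
   S2   S2  S3 
   S3   S3  S4 
   S4   S4  S0 
(> = start, * = accepting)

start=S0 accept=S0 S0-a->S0 S0-b->S1 S1-a->S1 S1-b->S2 S2-a->S2 S2-b->S3 S3-a->S3 S3-b->S4 S4-a->S4 S4-b->S0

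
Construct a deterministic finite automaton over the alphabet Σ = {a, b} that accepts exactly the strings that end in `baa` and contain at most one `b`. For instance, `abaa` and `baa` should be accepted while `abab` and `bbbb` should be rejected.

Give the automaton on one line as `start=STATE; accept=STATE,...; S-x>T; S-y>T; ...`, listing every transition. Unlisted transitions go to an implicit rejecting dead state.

start=S0; accept=S4; S0-a>S0; S0-b>S1; S1-a>S2; S1-b>S3; S2-a>S4; S2-b>S3; S3-a>S3; S3-b>S3; S4-a>S3; S4-b>S3

Handle the two conditions separately and then intersect. One (4 states) tracks how much of the suffix `baa` has currently been matched; the other (3 states) tracks the count of `b`s, saturating at 2. Each combined state is a pair, one component from each; accept when both components accept. Minimizing collapses redundant product states.
5 states suffice.
        a   b  
>  S0   S0  S1 
   S1   S2  S3 
   S2   S4  S3 
   S3   S3  S3 
 * S4   S3  S3 
(> = start, * = accepting)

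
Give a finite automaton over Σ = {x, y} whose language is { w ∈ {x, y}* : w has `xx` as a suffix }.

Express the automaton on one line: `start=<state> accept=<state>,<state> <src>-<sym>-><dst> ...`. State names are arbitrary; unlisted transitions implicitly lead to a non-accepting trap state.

Remember how much of `xx` the current input suffix matches. State s0 means no match yet; s1 means the last symbol is `x`; s2 means the last 2 symbols are `xx`. Only s2 accepts. On a mismatch, fall back to the longest proper suffix that is still a prefix of `xx`.
A 3-state machine:
        x   y  
>  s0   s1  s0 
   s1   s2  s0 
 * s2   s2  s0 
(> = start, * = accepting)

start=s0 accept=s2 s0-x->s1 s0-y->s0 s1-x->s2 s1-y->s0 s2-x->s2 s2-y->s0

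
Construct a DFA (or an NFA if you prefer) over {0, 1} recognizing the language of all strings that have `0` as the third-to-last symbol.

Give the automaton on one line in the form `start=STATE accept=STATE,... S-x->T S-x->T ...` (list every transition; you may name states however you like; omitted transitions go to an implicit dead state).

Because acceptance depends on a position counted from the end, the machine has to buffer the most recent 3 symbols. Make each state the string of the last up-to-3 symbols read; on input `x` shift the window left and append `x`. Accept when the buffered window has length 3 and begins with `0`.
A 15-state machine:
          0    1  
>  q0     q1   q2 
   q1     q3   q4 
   q2     q5   q6 
   q3     q7   q8 
   q4     q9  q10 
   q5    q11  q12 
   q6    q13  q14 
 * q7     q7   q8 
 * q8     q9  q10 
 * q9    q11  q12 
 * q10   q13  q14 
   q11    q7   q8 
   q12    q9  q10 
   q13   q11  q12 
   q14   q13  q14 
(> = start, * = accepting)

start=q0 accept=q7,q8,q9,q10 q0-0->q1 q0-1->q2 q1-0->q3 q1-1->q4 q2-0->q5 q2-1->q6 q3-0->q7 q3-1->q8 q4-0->q9 q4-1->q10 q5-0->q11 q5-1->q12 q6-0->q13 q6-1->q14 q7-0->q7 q7-1->q8 q8-0->q9 q8-1->q10 q9-0->q11 q9-1->q12 q10-0->q13 q10-1->q14 q11-0->q7 q11-1->q8 q12-0->q9 q12-1->q10 q13-0->q11 q13-1->q12 q14-0->q13 q14-1->q14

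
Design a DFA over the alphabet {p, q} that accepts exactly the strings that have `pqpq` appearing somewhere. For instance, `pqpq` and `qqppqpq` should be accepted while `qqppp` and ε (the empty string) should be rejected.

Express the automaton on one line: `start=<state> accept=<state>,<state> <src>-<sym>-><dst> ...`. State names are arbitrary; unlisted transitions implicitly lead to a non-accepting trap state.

start=s0 accept=s4 s0-p->s1 s0-q->s0 s1-p->s1 s1-q->s2 s2-p->s3 s2-q->s0 s3-p->s1 s3-q->s4 s4-p->s4 s4-q->s4

Track how much of `pqpq` has been matched so far: state s0 is no progress, s4 is the absorbing accept state reached once `pqpq` has occurred. Intermediate states record partial matches; on a mismatch, fall back to the longest reusable overlap.
5 states suffice.
        p   q  
>  s0   s1  s0 
   s1   s1  s2 
   s2   s3  s0 
   s3   s1  s4 
 * s4   s4  s4 
(> = start, * = accepting)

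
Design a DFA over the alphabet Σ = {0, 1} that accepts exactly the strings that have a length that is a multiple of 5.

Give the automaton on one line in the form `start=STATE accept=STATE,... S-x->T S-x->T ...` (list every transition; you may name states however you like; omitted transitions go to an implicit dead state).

start=q0 accept=q0 q0-0->q1 q0-1->q1 q1-0->q2 q1-1->q2 q2-0->q3 q2-1->q3 q3-0->q4 q3-1->q4 q4-0->q0 q4-1->q0

Count input length modulo 5: every symbol advances one step around the cycle q0 → q1 → q2 → q3 → q4 → q0. Accept at q0.
A 5-state machine:
        0   1  
>* q0   q1  q1 
   q1   q2  q2 
   q2   q3  q3 
   q3   q4  q4 
   q4   q0  q0 
(> = start, * = accepting)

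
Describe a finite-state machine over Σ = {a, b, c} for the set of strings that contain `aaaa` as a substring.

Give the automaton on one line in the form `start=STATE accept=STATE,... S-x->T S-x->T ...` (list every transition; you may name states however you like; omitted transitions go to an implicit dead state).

start=q0 accept=q4 q0-a->q1 q0-b->q0 q0-c->q0 q1-a->q2 q1-b->q0 q1-c->q0 q2-a->q3 q2-b->q0 q2-c->q0 q3-a->q4 q3-b->q0 q3-c->q0 q4-a->q4 q4-b->q4 q4-c->q4

States q0..q3 record the length of the longest prefix of `aaaa` that matches the current input suffix. Reaching q4 means `aaaa` has been seen, and we stay there forever. Accept from q4.
5 states suffice.
        a   b   c  
>  q0   q1  q0  q0 
   q1   q2  q0  q0 
   q2   q3  q0  q0 
   q3   q4  q0  q0 
 * q4   q4  q4  q4 
(> = start, * = accepting)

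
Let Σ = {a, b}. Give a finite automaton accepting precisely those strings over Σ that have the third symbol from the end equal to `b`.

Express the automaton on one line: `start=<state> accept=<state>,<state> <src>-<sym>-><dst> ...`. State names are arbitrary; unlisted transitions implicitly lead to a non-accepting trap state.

A DFA must remember the last 3 symbols (since which symbol is third-to-last isn't known until the input ends). Use one state per possible window of the last ≤3 symbols; accept from those whose window starts with `b`.
15 states suffice.
          a    b  
>  S0     S1   S2 
   S1     S3   S4 
   S2     S5   S6 
   S3     S7   S8 
   S4     S9  S10 
   S5    S11  S12 
   S6    S13  S14 
   S7     S7   S8 
   S8     S9  S10 
   S9    S11  S12 
   S10   S13  S14 
 * S11    S7   S8 
 * S12    S9  S10 
 * S13   S11  S12 
 * S14   S13  S14 
(> = start, * = accepting)

start=S0 accept=S11,S12,S13,S14 S0-a->S1 S0-b->S2 S1-a->S3 S1-b->S4 S2-a->S5 S2-b->S6 S3-a->S7 S3-b->S8 S4-a->S9 S4-b->S10 S5-a->S11 S5-b->S12 S6-a->S13 S6-b->S14 S7-a->S7 S7-b->S8 S8-a->S9 S8-b->S10 S9-a->S11 S9-b->S12 S10-a->S13 S10-b->S14 S11-a->S7 S11-b->S8 S12-a->S9 S12-b->S10 S13-a->S11 S13-b->S12 S14-a->S13 S14-b->S14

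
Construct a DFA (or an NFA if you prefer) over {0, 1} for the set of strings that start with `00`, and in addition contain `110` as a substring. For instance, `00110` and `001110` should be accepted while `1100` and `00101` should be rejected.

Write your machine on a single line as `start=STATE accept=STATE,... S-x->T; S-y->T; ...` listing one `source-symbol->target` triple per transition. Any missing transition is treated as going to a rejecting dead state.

Build one automaton per condition and run them in lockstep. The first has 4 states tracking whether the input so far still matches the prefix `00`; the second has 4 states tracking whether and how much of `110` has been seen. A product state is a pair (one from each), accepting exactly when both do. Equivalent product states are then merged.
A 7-state machine:
        0   1  
>  s0   s1  s2 
   s1   s3  s2 
   s2   s2  s2 
   s3   s3  s4 
   s4   s3  s5 
   s5   s6  s5 
 * s6   s6  s6 
(> = start, * = accepting)

start=s0; accept=s6; s0-0->s1; s0-1->s2; s1-0->s3; s1-1->s2; s2-0->s2; s2-1->s2; s3-0->s3; s3-1->s4; s4-0->s3; s4-1->s5; s5-0->s6; s5-1->s5; s6-0->s6; s6-1->s6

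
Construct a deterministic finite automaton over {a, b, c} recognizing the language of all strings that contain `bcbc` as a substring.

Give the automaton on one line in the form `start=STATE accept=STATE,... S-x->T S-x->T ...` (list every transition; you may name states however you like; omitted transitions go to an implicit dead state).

States q0..q3 record the length of the longest prefix of `bcbc` that matches the current input suffix. Reaching q4 means `bcbc` has been seen, and we stay there forever. Accept from q4.
        a   b   c  
>  q0   q0  q1  q0 
   q1   q0  q1  q2 
   q2   q0  q3  q0 
   q3   q0  q1  q4 
 * q4   q4  q4  q4 
(> = start, * = accepting)

start=q0 accept=q4 q0-a->q0 q0-b->q1 q0-c->q0 q1-a->q0 q1-b->q1 q1-c->q2 q2-a->q0 q2-b->q3 q2-c->q0 q3-a->q0 q3-b->q1 q3-c->q4 q4-a->q4 q4-b->q4 q4-c->q4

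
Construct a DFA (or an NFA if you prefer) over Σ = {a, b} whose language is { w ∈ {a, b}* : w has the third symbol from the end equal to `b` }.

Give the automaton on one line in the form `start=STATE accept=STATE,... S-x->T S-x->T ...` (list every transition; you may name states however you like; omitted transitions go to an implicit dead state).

Because acceptance depends on a position counted from the end, the machine has to buffer the most recent 3 symbols. Make each state the string of the last up-to-3 symbols read; on input `x` shift the window left and append `x`. Accept when the buffered window has length 3 and begins with `b`.
With 15 states:
          a    b  
>  q0     q1   q2 
   q1     q3   q4 
   q2     q5   q6 
   q3     q7   q8 
   q4     q9  q10 
   q5    q11  q12 
   q6    q13  q14 
   q7     q7   q8 
   q8     q9  q10 
   q9    q11  q12 
   q10   q13  q14 
 * q11    q7   q8 
 * q12    q9  q10 
 * q13   q11  q12 
 * q14   q13  q14 
(> = start, * = accepting)

start=q0 accept=q11,q12,q13,q14 q0-a->q1 q0-b->q2 q1-a->q3 q1-b->q4 q2-a->q5 q2-b->q6 q3-a->q7 q3-b->q8 q4-a->q9 q4-b->q10 q5-a->q11 q5-b->q12 q6-a->q13 q6-b->q14 q7-a->q7 q7-b->q8 q8-a->q9 q8-b->q10 q9-a->q11 q9-b->q12 q10-a->q13 q10-b->q14 q11-a->q7 q11-b->q8 q12-a->q9 q12-b->q10 q13-a->q11 q13-b->q12 q14-a->q13 q14-b->q14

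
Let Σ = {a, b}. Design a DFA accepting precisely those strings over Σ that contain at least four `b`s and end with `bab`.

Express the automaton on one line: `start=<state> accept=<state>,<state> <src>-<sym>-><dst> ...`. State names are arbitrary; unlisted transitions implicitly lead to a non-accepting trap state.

start=S0 accept=S5 S0-a->S0 S0-b->S1 S1-a->S1 S1-b->S2 S2-a->S2 S2-b->S3 S3-a->S4 S3-b->S3 S4-a->S2 S4-b->S5 S5-a->S4 S5-b->S3

Build one automaton per condition and run them in lockstep. One (6 states) tracks the count of `b`s, saturating at 5; the other (4 states) tracks how much of the suffix `bab` has currently been matched. Each combined state is a pair, one component from each; accept when both components accept. After merging equivalent states the machine shrinks.
A 6-state machine:
        a   b  
>  S0   S0  S1 
   S1   S1  S2 
   S2   S2  S3 
   S3   S4  S3 
   S4   S2  S5 
 * S5   S4  S3 
(> = start, * = accepting)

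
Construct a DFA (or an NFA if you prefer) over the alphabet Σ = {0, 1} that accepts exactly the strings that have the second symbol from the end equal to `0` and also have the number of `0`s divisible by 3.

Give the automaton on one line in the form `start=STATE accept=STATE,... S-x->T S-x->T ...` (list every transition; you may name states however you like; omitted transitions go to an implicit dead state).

Run two small machines in parallel and take their product. One (7 states) tracks the last 2 symbols read; the other (3 states) tracks the count of `0`s modulo 3. Each combined state is a pair, one component from each; accept when both components accept.
With 15 states:
          0    1  
>  S0     S1   S2 
   S1     S3   S4 
   S2     S5   S6 
   S3     S7   S8 
   S4     S9  S10 
   S5     S3   S4 
   S6     S5   S6 
 * S7    S11  S12 
   S8    S13  S14 
   S9     S7   S8 
   S10    S9  S10 
   S11    S3   S4 
 * S12    S5   S6 
   S13   S11  S12 
   S14   S13  S14 
(> = start, * = accepting)

start=S0 accept=S7,S12 S0-0->S1 S0-1->S2 S1-0->S3 S1-1->S4 S2-0->S5 S2-1->S6 S3-0->S7 S3-1->S8 S4-0->S9 S4-1->S10 S5-0->S3 S5-1->S4 S6-0->S5 S6-1->S6 S7-0->S11 S7-1->S12 S8-0->S13 S8-1->S14 S9-0->S7 S9-1->S8 S10-0->S9 S10-1->S10 S11-0->S3 S11-1->S4 S12-0->S5 S12-1->S6 S13-0->S11 S13-1->S12 S14-0->S13 S14-1->S14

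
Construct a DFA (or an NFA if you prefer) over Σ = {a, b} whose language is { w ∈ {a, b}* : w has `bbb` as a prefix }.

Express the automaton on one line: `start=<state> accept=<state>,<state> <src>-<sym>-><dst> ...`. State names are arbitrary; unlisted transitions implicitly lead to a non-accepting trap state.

start=s0 accept=s3 s0-a->s4 s0-b->s1 s1-a->s4 s1-b->s2 s2-a->s4 s2-b->s3 s3-a->s3 s3-b->s3 s4-a->s4 s4-b->s4

Walk along `bbb` while the input agrees: from s0 take `b` to s1, and so on. Any deviation drops to the rejecting sink s4. Once s3 is reached the prefix is confirmed and every continuation is accepted.
With 5 states:
        a   b  
>  s0   s4  s1 
   s1   s4  s2 
   s2   s4  s3 
 * s3   s3  s3 
   s4   s4  s4 
(> = start, * = accepting)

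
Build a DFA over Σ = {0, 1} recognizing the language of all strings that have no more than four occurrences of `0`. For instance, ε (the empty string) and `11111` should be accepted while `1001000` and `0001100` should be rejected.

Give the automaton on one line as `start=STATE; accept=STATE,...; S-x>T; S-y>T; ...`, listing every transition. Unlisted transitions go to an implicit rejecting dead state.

start=S0; accept=S0,S1,S2,S3,S4; S0-0>S1; S0-1>S0; S1-0>S2; S1-1>S1; S2-0>S3; S2-1>S2; S3-0>S4; S3-1>S3; S4-0>S5; S4-1>S4; S5-0>S5; S5-1>S5

Count `0`s, saturating at 5: states S0 through S4 mean 0 through 4 `0`s seen; S5 means more than 4. Each `0` increments (capped at S5); other symbols loop. Accept from {S0, S1, S2, S3, S4}.
A 6-state machine:
        0   1  
>* S0   S1  S0 
 * S1   S2  S1 
 * S2   S3  S2 
 * S3   S4  S3 
 * S4   S5  S4 
   S5   S5  S5 
(> = start, * = accepting)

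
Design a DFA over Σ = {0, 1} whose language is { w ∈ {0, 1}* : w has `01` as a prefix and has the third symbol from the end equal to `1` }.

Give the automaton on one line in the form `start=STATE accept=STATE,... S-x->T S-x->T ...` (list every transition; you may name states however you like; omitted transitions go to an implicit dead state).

Run two small machines in parallel and take their product. The first has 4 states tracking whether the input so far still matches the prefix `01`; the second has 15 states tracking the last 3 symbols read. A product state is a pair (one from each), accepting exactly when both do. Equivalent product states are then merged.
With 11 states:
          0    1  
>  s0     s1   s2 
   s1     s2   s3 
   s2     s2   s2 
   s3     s4   s5 
   s4     s6   s7 
   s5     s8   s9 
 * s6    s10   s3 
 * s7     s4   s5 
 * s8     s6   s7 
 * s9     s8   s9 
   s10   s10   s3 
(> = start, * = accepting)

start=s0 accept=s6,s7,s8,s9 s0-0->s1 s0-1->s2 s1-0->s2 s1-1->s3 s2-0->s2 s2-1->s2 s3-0->s4 s3-1->s5 s4-0->s6 s4-1->s7 s5-0->s8 s5-1->s9 s6-0->s10 s6-1->s3 s7-0->s4 s7-1->s5 s8-0->s6 s8-1->s7 s9-0->s8 s9-1->s9 s10-0->s10 s10-1->s3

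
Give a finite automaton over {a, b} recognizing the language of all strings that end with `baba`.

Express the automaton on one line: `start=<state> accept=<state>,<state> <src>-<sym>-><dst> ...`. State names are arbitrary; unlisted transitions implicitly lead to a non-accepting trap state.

start=q0 accept=q4 q0-a->q0 q0-b->q1 q1-a->q2 q1-b->q1 q2-a->q0 q2-b->q3 q3-a->q4 q3-b->q1 q4-a->q0 q4-b->q3

Let each state record the length of the longest suffix of the input read so far that is also a prefix of `baba`. q1 means the last symbol is `b`; q2 means the last 2 symbols are `ba`; q3 means the last 3 symbols are `bab`; q4 means the last 4 symbols are `baba`. Accept only at q4, where the string currently ends in `baba`.
5 states suffice.
        a   b  
>  q0   q0  q1 
   q1   q2  q1 
   q2   q0  q3 
   q3   q4  q1 
 * q4   q0  q3 
(> = start, * = accepting)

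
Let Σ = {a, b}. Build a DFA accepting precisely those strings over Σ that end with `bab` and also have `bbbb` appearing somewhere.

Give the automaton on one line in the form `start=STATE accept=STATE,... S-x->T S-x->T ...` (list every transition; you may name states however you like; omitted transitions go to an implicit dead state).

start=s0 accept=s7 s0-a->s0 s0-b->s1 s1-a->s0 s1-b->s2 s2-a->s0 s2-b->s3 s3-a->s0 s3-b->s4 s4-a->s5 s4-b->s4 s5-a->s6 s5-b->s7 s6-a->s6 s6-b->s4 s7-a->s5 s7-b->s4

Run two small machines in parallel and take their product. The first has 4 states tracking how much of the suffix `bab` has currently been matched; the second has 5 states tracking whether and how much of `bbbb` has been seen. A product state is a pair (one from each), accepting exactly when both do. Equivalent product states are then merged.
8 states suffice.
        a   b  
>  s0   s0  s1 
   s1   s0  s2 
   s2   s0  s3 
   s3   s0  s4 
   s4   s5  s4 
   s5   s6  s7 
   s6   s6  s4 
 * s7   s5  s4 
(> = start, * = accepting)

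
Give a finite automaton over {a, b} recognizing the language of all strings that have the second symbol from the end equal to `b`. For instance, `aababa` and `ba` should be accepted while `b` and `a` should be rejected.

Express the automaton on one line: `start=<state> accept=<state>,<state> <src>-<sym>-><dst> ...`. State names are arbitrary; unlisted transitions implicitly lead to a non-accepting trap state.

A DFA must remember the last 2 symbols (since which symbol is second-to-last isn't known until the input ends). Use one state per possible window of the last ≤2 symbols; accept from those whose window starts with `b`.
7 states suffice.
        a   b  
>  s0   s1  s2 
   s1   s3  s4 
   s2   s5  s6 
   s3   s3  s4 
   s4   s5  s6 
 * s5   s3  s4 
 * s6   s5  s6 
(> = start, * = accepting)

start=s0 accept=s5,s6 s0-a->s1 s0-b->s2 s1-a->s3 s1-b->s4 s2-a->s5 s2-b->s6 s3-a->s3 s3-b->s4 s4-a->s5 s4-b->s6 s5-a->s3 s5-b->s4 s6-a->s5 s6-b->s6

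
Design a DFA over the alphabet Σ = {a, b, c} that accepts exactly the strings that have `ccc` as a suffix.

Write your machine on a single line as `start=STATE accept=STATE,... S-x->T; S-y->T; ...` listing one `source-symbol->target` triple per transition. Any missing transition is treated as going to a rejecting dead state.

start=s0; accept=s3; s0-a->s0; s0-b->s0; s0-c->s1; s1-a->s0; s1-b->s0; s1-c->s2; s2-a->s0; s2-b->s0; s2-c->s3; s3-a->s0; s3-b->s0; s3-c->s3

Let each state record the length of the longest suffix of the input read so far that is also a prefix of `ccc`. s1 means the last symbol is `c`; s2 means the last 2 symbols are `cc`; s3 means the last 3 symbols are `ccc`. Accept only at s3, where the string currently ends in `ccc`.
A 4-state machine:
        a   b   c  
>  s0   s0  s0  s1 
   s1   s0  s0  s2 
   s2   s0  s0  s3 
 * s3   s0  s0  s3 
(> = start, * = accepting)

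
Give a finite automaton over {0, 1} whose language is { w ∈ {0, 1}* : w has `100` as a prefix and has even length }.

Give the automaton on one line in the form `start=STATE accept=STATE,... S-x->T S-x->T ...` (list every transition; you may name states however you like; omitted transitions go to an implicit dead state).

Build one automaton per condition and run them in lockstep. The first has 5 states tracking whether the input so far still matches the prefix `100`; the second has 2 states tracking the input length modulo 2. A product state is a pair (one from each), accepting exactly when both do. After merging equivalent states the machine shrinks.
A 6-state machine:
       0  1 
>  A   B  C 
   B   B  B 
   C   D  B 
   D   E  B 
   E   F  F 
 * F   E  E 
(> = start, * = accepting)

start=A accept=F A-0->B A-1->C B-0->B B-1->B C-0->D C-1->B D-0->E D-1->B E-0->F E-1->F F-0->E F-1->E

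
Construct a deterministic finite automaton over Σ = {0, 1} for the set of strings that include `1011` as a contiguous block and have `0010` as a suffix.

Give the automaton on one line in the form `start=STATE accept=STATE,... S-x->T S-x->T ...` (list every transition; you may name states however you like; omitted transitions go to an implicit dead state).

start=A accept=I A-0->A A-1->B B-0->C B-1->B C-0->A C-1->D D-0->C D-1->E E-0->F E-1->E F-0->G F-1->E G-0->G G-1->H H-0->I H-1->E I-0->G I-1->E

Build one automaton per condition and run them in lockstep. The first has 5 states tracking whether and how much of `1011` has been seen; the second has 5 states tracking how much of the suffix `0010` has currently been matched. A product state is a pair (one from each), accepting exactly when both do. After merging equivalent states the machine shrinks.
       0  1 
>  A   A  B 
   B   C  B 
   C   A  D 
   D   C  E 
   E   F  E 
   F   G  E 
   G   G  H 
   H   I  E 
 * I   G  E 
(> = start, * = accepting)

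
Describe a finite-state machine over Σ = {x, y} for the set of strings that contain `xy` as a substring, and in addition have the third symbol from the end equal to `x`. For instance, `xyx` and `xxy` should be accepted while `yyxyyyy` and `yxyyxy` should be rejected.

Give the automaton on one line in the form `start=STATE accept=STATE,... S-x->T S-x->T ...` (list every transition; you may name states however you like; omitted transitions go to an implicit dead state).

start=s0 accept=s4,s5,s6,s10 s0-x->s1 s0-y->s0 s1-x->s2 s1-y->s3 s2-x->s2 s2-y->s4 s3-x->s5 s3-y->s6 s4-x->s5 s4-y->s6 s5-x->s7 s5-y->s3 s6-x->s8 s6-y->s9 s7-x->s10 s7-y->s4 s8-x->s7 s8-y->s3 s9-x->s8 s9-y->s9 s10-x->s10 s10-y->s4

Handle the two conditions separately and then intersect. The first has 3 states tracking whether and how much of `xy` has been seen; the second has 15 states tracking the last 3 symbols read. A product state is a pair (one from each), accepting exactly when both do. After merging equivalent states the machine shrinks.
An 11-state machine:
          x    y  
>  s0     s1   s0 
   s1     s2   s3 
   s2     s2   s4 
   s3     s5   s6 
 * s4     s5   s6 
 * s5     s7   s3 
 * s6     s8   s9 
   s7    s10   s4 
   s8     s7   s3 
   s9     s8   s9 
 * s10   s10   s4 
(> = start, * = accepting)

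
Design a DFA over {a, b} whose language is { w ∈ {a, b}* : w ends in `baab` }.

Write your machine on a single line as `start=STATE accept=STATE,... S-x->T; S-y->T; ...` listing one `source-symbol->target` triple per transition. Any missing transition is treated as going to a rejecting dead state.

start=q0; accept=q4; q0-a->q0; q0-b->q1; q1-a->q2; q1-b->q1; q2-a->q3; q2-b->q1; q3-a->q0; q3-b->q4; q4-a->q2; q4-b->q1

Let each state record the length of the longest suffix of the input read so far that is also a prefix of `baab`. q1 means the last symbol is `b`; q2 means the last 2 symbols are `ba`; q3 means the last 3 symbols are `baa`; q4 means the last 4 symbols are `baab`. Accept only at q4, where the string currently ends in `baab`.
With 5 states:
        a   b  
>  q0   q0  q1 
   q1   q2  q1 
   q2   q3  q1 
   q3   q0  q4 
 * q4   q2  q1 
(> = start, * = accepting)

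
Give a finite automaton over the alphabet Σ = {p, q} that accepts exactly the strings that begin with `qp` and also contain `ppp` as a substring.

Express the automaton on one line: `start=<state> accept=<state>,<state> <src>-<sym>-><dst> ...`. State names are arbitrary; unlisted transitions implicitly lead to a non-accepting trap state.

Run two small machines in parallel and take their product. The first has 4 states tracking whether the input so far still matches the prefix `qp`; the second has 4 states tracking whether and how much of `ppp` has been seen. A product state is a pair (one from each), accepting exactly when both do. After merging equivalent states the machine shrinks.
A 7-state machine:
       p  q 
>  A   B  C 
   B   B  B 
   C   D  B 
   D   E  F 
   E   G  F 
   F   D  F 
 * G   G  G 
(> = start, * = accepting)

start=A accept=G A-p->B A-q->C B-p->B B-q->B C-p->D C-q->B D-p->E D-q->F E-p->G E-q->F F-p->D F-q->F G-p->G G-q->G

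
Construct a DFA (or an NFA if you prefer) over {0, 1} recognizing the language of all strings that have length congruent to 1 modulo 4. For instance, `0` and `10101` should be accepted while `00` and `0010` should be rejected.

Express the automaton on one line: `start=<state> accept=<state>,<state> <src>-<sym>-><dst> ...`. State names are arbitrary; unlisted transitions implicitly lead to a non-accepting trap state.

start=S0 accept=S1 S0-0->S1 S0-1->S1 S1-0->S2 S1-1->S2 S2-0->S3 S2-1->S3 S3-0->S0 S3-1->S0

Only the length mod 4 matters, so use a 4-cycle: from any state, every input symbol moves to the next state, wrapping S3 back to S0. Mark S1 accepting.
With 4 states:
        0   1  
>  S0   S1  S1 
 * S1   S2  S2 
   S2   S3  S3 
   S3   S0  S0 
(> = start, * = accepting)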